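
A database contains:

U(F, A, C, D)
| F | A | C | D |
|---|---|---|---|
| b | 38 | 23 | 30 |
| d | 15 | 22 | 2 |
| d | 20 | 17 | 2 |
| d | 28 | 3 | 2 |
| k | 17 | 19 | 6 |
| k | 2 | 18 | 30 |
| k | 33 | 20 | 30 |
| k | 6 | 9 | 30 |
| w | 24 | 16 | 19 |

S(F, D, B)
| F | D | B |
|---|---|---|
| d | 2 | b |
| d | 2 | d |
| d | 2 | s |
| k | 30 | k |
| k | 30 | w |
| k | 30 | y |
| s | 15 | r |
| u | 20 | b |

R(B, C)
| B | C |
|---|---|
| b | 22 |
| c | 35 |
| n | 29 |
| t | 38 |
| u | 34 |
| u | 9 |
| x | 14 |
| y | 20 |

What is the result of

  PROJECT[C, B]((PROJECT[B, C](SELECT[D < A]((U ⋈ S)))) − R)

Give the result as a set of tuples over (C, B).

{(17, b), (17, d), (17, s), (20, k), (20, w), (22, d), (22, s), (3, b), (3, d), (3, s)}

Joining U and S on F, D yields {(d, 15, 22, 2, b), (d, 15, 22, 2, d), (d, 15, 22, 2, s), (d, 20, 17, 2, b), (d, 20, 17, 2, d), (d, 20, 17, 2, s), (d, 28, 3, 2, b), (d, 28, 3, 2, d), (d, 28, 3, 2, s), (k, 2, 18, 30, k), (k, 2, 18, 30, w), (k, 2, 18, 30, y), (k, 33, 20, 30, k), (k, 33, 20, 30, w), (k, 33, 20, 30, y), (k, 6, 9, 30, k), (k, 6, 9, 30, w), (k, 6, 9, 30, y)}.
Filtering on D < A leaves {(d, 15, 22, 2, b), (d, 15, 22, 2, d), (d, 15, 22, 2, s), (d, 20, 17, 2, b), (d, 20, 17, 2, d), (d, 20, 17, 2, s), (d, 28, 3, 2, b), (d, 28, 3, 2, d), (d, 28, 3, 2, s), (k, 33, 20, 30, k), (k, 33, 20, 30, w), (k, 33, 20, 30, y)}.
Projecting to B, C: {(b, 17), (b, 22), (b, 3), (d, 17), (d, 22), (d, 3), (k, 20), (s, 17), (s, 22), (s, 3), (w, 20), (y, 20)}
Set difference of the two operands is {(b, 17), (b, 3), (d, 17), (d, 22), (d, 3), (k, 20), (s, 17), (s, 22), (s, 3), (w, 20)}.
Projecting to C, B: {(17, b), (17, d), (17, s), (20, k), (20, w), (22, d), (22, s), (3, b), (3, d), (3, s)}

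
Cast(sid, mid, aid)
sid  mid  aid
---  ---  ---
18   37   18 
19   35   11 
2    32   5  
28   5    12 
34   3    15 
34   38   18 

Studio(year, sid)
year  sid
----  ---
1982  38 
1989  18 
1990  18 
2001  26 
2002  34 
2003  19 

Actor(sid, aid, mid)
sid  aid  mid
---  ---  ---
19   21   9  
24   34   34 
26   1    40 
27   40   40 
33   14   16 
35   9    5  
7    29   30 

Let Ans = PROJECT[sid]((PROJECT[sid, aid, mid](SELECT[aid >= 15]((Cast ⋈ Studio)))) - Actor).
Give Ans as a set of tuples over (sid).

{18, 34}

Cast ⋈ Studio (natural join on sid): {(18, 37, 18, 1989), (18, 37, 18, 1990), (19, 35, 11, 2003), (34, 3, 15, 2002), (34, 38, 18, 2002)}
Selection aid >= 15: {(18, 37, 18, 1989), (18, 37, 18, 1990), (34, 3, 15, 2002), (34, 38, 18, 2002)}
π_{sid, aid, mid} gives {(18, 18, 37), (34, 15, 3), (34, 18, 38)} (1 duplicate(s) eliminated).
Taking the difference: {(18, 18, 37), (34, 15, 3), (34, 18, 38)}
π_{sid} gives {18, 34} (1 duplicate(s) eliminated).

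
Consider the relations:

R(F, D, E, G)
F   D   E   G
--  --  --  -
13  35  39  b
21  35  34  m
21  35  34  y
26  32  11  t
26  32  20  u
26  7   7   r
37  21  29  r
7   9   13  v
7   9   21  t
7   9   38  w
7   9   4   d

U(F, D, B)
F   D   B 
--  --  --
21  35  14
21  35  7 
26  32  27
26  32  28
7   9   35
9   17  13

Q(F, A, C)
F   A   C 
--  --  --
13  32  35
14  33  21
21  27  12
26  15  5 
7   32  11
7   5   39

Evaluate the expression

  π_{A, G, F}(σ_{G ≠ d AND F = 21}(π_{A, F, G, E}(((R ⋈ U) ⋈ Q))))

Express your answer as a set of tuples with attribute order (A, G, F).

Natural join on F, D: {(21, 35, 34, m, 14), (21, 35, 34, m, 7), (21, 35, 34, y, 14), (21, 35, 34, y, 7), (26, 32, 11, t, 27), (26, 32, 11, t, 28), (26, 32, 20, u, 27), (26, 32, 20, u, 28), (7, 9, 13, v, 35), (7, 9, 21, t, 35), (7, 9, 38, w, 35), (7, 9, 4, d, 35)}
Natural join on F: {(21, 35, 34, m, 14, 27, 12), (21, 35, 34, m, 7, 27, 12), (21, 35, 34, y, 14, 27, 12), (21, 35, 34, y, 7, 27, 12), (26, 32, 11, t, 27, 15, 5), (26, 32, 11, t, 28, 15, 5), (26, 32, 20, u, 27, 15, 5), (26, 32, 20, u, 28, 15, 5), (7, 9, 13, v, 35, 32, 11), (7, 9, 13, v, 35, 5, 39), (7, 9, 21, t, 35, 32, 11), (7, 9, 21, t, 35, 5, 39), (7, 9, 38, w, 35, 32, 11), (7, 9, 38, w, 35, 5, 39), (7, 9, 4, d, 35, 32, 11), (7, 9, 4, d, 35, 5, 39)}
Projecting to A, F, G, E (4 duplicate(s) eliminated): {(15, 26, t, 11), (15, 26, u, 20), (27, 21, m, 34), (27, 21, y, 34), (32, 7, d, 4), (32, 7, t, 21), (32, 7, v, 13), (32, 7, w, 38), (5, 7, d, 4), (5, 7, t, 21), (5, 7, v, 13), (5, 7, w, 38)}
Filtering on G ≠ d AND F = 21 leaves {(27, 21, m, 34), (27, 21, y, 34)}.
Projecting to A, G, F: {(27, m, 21), (27, y, 21)}

{(27, m, 21), (27, y, 21)}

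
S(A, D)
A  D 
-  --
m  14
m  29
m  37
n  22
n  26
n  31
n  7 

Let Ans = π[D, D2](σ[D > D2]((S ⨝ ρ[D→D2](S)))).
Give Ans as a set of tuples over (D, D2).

ρ[D→D2]: schema becomes (A, D2); tuples unchanged.
S ⋈ ρ[D→D2](S) (natural join on A): {(m, 14, 14), (m, 14, 29), (m, 14, 37), (m, 29, 14), (m, 29, 29), (m, 29, 37), (m, 37, 14), (m, 37, 29), (m, 37, 37), (n, 22, 22), (n, 22, 26), (n, 22, 31), (n, 22, 7), (n, 26, 22), (n, 26, 26), (n, 26, 31), (n, 26, 7), (n, 31, 22), (n, 31, 26), (n, 31, 31), (n, 31, 7), (n, 7, 22), (n, 7, 26), (n, 7, 31), (n, 7, 7)}
Selection D > D2: {(m, 29, 14), (m, 37, 14), (m, 37, 29), (n, 22, 7), (n, 26, 22), (n, 26, 7), (n, 31, 22), (n, 31, 26), (n, 31, 7)}
π_{D, D2} gives {(22, 7), (26, 22), (26, 7), (29, 14), (31, 22), (31, 26), (31, 7), (37, 14), (37, 29)}.

{(22, 7), (26, 22), (26, 7), (29, 14), (31, 22), (31, 26), (31, 7), (37, 14), (37, 29)}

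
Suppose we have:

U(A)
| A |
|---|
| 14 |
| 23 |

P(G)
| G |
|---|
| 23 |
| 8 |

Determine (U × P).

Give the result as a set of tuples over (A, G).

{(14, 23), (14, 8), (23, 23), (23, 8)}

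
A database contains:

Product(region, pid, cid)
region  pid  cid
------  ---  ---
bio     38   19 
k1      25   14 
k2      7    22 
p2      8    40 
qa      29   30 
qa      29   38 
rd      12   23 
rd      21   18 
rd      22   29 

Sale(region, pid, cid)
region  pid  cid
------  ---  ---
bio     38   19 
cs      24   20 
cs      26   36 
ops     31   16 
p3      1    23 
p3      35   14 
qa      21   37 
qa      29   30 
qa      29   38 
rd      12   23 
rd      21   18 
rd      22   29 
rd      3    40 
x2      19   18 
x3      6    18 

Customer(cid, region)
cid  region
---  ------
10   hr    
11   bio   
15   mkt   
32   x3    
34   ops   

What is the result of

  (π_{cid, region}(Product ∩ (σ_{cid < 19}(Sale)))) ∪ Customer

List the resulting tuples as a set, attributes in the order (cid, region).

{(10, hr), (11, bio), (15, mkt), (18, rd), (32, x3), (34, ops)}

Apply σ_{cid < 19}; surviving tuples: {(ops, 31, 16), (p3, 35, 14), (rd, 21, 18), (x2, 19, 18), (x3, 6, 18)}
Set intersection of the two operands is {(rd, 21, 18)}.
Projecting to cid, region: {(18, rd)}
Set union of the two operands is {(10, hr), (11, bio), (15, mkt), (18, rd), (32, x3), (34, ops)}.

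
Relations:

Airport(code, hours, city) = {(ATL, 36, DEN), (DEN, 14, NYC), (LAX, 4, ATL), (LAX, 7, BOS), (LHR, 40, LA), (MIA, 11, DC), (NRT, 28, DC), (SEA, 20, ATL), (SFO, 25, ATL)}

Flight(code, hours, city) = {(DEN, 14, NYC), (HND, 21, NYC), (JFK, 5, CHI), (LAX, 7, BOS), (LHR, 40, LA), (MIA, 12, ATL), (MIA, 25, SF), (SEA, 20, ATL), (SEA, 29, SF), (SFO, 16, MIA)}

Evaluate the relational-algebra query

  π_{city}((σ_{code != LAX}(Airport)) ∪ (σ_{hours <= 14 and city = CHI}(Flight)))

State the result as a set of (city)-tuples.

{ATL, CHI, DC, DEN, LA, NYC}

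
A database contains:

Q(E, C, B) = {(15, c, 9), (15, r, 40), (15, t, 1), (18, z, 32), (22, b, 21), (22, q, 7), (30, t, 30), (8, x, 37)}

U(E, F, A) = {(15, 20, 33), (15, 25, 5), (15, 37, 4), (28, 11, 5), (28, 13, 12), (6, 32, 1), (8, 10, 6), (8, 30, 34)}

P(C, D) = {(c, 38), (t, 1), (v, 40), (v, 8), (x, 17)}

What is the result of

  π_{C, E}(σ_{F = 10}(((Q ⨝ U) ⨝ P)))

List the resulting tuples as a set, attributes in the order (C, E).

Q ⋈ U (natural join on E): {(15, c, 9, 20, 33), (15, c, 9, 25, 5), (15, c, 9, 37, 4), (15, r, 40, 20, 33), (15, r, 40, 25, 5), (15, r, 40, 37, 4), (15, t, 1, 20, 33), (15, t, 1, 25, 5), (15, t, 1, 37, 4), (8, x, 37, 10, 6), (8, x, 37, 30, 34)}
(Q ⨝ U) ⋈ P (natural join on C): {(15, c, 9, 20, 33, 38), (15, c, 9, 25, 5, 38), (15, c, 9, 37, 4, 38), (15, t, 1, 20, 33, 1), (15, t, 1, 25, 5, 1), (15, t, 1, 37, 4, 1), (8, x, 37, 10, 6, 17), (8, x, 37, 30, 34, 17)}
Apply σ_{F = 10}; surviving tuples: {(8, x, 37, 10, 6, 17)}
Keep only column(s) C, E: {(x, 8)}

{(x, 8)}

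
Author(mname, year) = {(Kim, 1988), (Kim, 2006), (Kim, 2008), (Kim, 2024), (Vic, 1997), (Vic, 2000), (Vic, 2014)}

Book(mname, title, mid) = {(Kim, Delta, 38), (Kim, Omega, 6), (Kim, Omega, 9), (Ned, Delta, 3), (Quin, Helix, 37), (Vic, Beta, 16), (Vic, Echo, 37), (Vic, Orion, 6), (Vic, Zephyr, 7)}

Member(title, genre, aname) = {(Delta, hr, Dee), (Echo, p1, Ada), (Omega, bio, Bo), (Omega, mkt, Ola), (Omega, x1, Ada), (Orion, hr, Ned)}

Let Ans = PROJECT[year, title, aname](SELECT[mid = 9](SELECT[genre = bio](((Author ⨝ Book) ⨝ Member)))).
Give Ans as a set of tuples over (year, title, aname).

{(1988, Omega, Bo), (2006, Omega, Bo), (2008, Omega, Bo), (2024, Omega, Bo)}

Joining Author and Book on mname yields {(Kim, 1988, Delta, 38), (Kim, 1988, Omega, 6), (Kim, 1988, Omega, 9), (Kim, 2006, Delta, 38), (Kim, 2006, Omega, 6), (Kim, 2006, Omega, 9), (Kim, 2008, Delta, 38), (Kim, 2008, Omega, 6), (Kim, 2008, Omega, 9), (Kim, 2024, Delta, 38), (Kim, 2024, Omega, 6), (Kim, 2024, Omega, 9), (Vic, 1997, Beta, 16), (Vic, 1997, Echo, 37), (Vic, 1997, Orion, 6), (Vic, 1997, Zephyr, 7), (Vic, 2000, Beta, 16), (Vic, 2000, Echo, 37), (Vic, 2000, Orion, 6), (Vic, 2000, Zephyr, 7), (Vic, 2014, Beta, 16), (Vic, 2014, Echo, 37), (Vic, 2014, Orion, 6), (Vic, 2014, Zephyr, 7)}.
Joining (Author ⨝ Book) and Member on title yields {(Kim, 1988, Delta, 38, hr, Dee), (Kim, 1988, Omega, 6, bio, Bo), (Kim, 1988, Omega, 6, mkt, Ola), (Kim, 1988, Omega, 6, x1, Ada), (Kim, 1988, Omega, 9, bio, Bo), (Kim, 1988, Omega, 9, mkt, Ola), (Kim, 1988, Omega, 9, x1, Ada), (Kim, 2006, Delta, 38, hr, Dee), (Kim, 2006, Omega, 6, bio, Bo), (Kim, 2006, Omega, 6, mkt, Ola), (Kim, 2006, Omega, 6, x1, Ada), (Kim, 2006, Omega, 9, bio, Bo), (Kim, 2006, Omega, 9, mkt, Ola), (Kim, 2006, Omega, 9, x1, Ada), (Kim, 2008, Delta, 38, hr, Dee), (Kim, 2008, Omega, 6, bio, Bo), (Kim, 2008, Omega, 6, mkt, Ola), (Kim, 2008, Omega, 6, x1, Ada), (Kim, 2008, Omega, 9, bio, Bo), (Kim, 2008, Omega, 9, mkt, Ola), (Kim, 2008, Omega, 9, x1, Ada), (Kim, 2024, Delta, 38, hr, Dee), (Kim, 2024, Omega, 6, bio, Bo), (Kim, 2024, Omega, 6, mkt, Ola), (Kim, 2024, Omega, 6, x1, Ada), (Kim, 2024, Omega, 9, bio, Bo), (Kim, 2024, Omega, 9, mkt, Ola), (Kim, 2024, Omega, 9, x1, Ada), (Vic, 1997, Echo, 37, p1, Ada), (Vic, 1997, Orion, 6, hr, Ned), (Vic, 2000, Echo, 37, p1, Ada), (Vic, 2000, Orion, 6, hr, Ned), (Vic, 2014, Echo, 37, p1, Ada), (Vic, 2014, Orion, 6, hr, Ned)}.
Filtering on genre = bio leaves {(Kim, 1988, Omega, 6, bio, Bo), (Kim, 1988, Omega, 9, bio, Bo), (Kim, 2006, Omega, 6, bio, Bo), (Kim, 2006, Omega, 9, bio, Bo), (Kim, 2008, Omega, 6, bio, Bo), (Kim, 2008, Omega, 9, bio, Bo), (Kim, 2024, Omega, 6, bio, Bo), (Kim, 2024, Omega, 9, bio, Bo)}.
Filtering on mid = 9 leaves {(Kim, 1988, Omega, 9, bio, Bo), (Kim, 2006, Omega, 9, bio, Bo), (Kim, 2008, Omega, 9, bio, Bo), (Kim, 2024, Omega, 9, bio, Bo)}.
Projecting to year, title, aname: {(1988, Omega, Bo), (2006, Omega, Bo), (2008, Omega, Bo), (2024, Omega, Bo)}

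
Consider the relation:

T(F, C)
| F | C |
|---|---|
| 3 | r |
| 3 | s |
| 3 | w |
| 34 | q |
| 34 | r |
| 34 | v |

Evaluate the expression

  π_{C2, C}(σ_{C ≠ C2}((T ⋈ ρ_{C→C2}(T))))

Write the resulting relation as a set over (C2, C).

{(q, r), (q, v), (r, q), (r, s), (r, v), (r, w), (s, r), (s, w), (v, q), (v, r), (w, r), (w, s)}

ρ[C→C2]: schema becomes (F, C2); tuples unchanged.
Joining T and ρ_{C→C2}(T) on F yields {(3, r, r), (3, r, s), (3, r, w), (3, s, r), (3, s, s), (3, s, w), (3, w, r), (3, w, s), (3, w, w), (34, q, q), (34, q, r), (34, q, v), (34, r, q), (34, r, r), (34, r, v), (34, v, q), (34, v, r), (34, v, v)}.
Apply σ_{C ≠ C2}; surviving tuples: {(3, r, s), (3, r, w), (3, s, r), (3, s, w), (3, w, r), (3, w, s), (34, q, r), (34, q, v), (34, r, q), (34, r, v), (34, v, q), (34, v, r)}
Keep only column(s) C2, C: {(q, r), (q, v), (r, q), (r, s), (r, v), (r, w), (s, r), (s, w), (v, q), (v, r), (w, r), (w, s)}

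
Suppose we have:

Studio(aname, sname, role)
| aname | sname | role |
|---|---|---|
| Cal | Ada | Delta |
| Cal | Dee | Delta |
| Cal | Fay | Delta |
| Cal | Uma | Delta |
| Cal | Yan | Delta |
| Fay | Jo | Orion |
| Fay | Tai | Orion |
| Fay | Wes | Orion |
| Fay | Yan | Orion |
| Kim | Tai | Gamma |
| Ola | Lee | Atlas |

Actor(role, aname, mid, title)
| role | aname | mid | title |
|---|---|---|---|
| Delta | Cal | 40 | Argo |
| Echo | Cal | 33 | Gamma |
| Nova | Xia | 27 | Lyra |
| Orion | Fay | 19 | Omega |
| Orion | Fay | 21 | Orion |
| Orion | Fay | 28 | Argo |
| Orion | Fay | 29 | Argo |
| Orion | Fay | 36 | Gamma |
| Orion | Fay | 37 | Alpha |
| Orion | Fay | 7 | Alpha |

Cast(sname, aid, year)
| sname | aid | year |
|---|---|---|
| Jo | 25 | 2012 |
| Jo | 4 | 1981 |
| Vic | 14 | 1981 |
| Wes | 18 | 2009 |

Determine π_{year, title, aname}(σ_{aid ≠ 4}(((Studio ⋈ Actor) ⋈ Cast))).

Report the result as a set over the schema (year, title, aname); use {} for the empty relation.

{(2009, Alpha, Fay), (2009, Argo, Fay), (2009, Gamma, Fay), (2009, Omega, Fay), (2009, Orion, Fay), (2012, Alpha, Fay), (2012, Argo, Fay), (2012, Gamma, Fay), (2012, Omega, Fay), (2012, Orion, Fay)}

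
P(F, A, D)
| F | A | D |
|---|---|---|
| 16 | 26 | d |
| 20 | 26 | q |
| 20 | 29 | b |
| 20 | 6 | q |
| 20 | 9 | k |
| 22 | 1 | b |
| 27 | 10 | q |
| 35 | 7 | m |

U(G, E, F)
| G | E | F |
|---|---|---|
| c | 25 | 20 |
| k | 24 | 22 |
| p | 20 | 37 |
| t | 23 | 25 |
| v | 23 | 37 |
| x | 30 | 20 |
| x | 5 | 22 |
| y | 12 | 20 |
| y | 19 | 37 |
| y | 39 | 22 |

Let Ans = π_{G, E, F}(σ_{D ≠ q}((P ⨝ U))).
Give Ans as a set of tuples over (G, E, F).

{(c, 25, 20), (k, 24, 22), (x, 30, 20), (x, 5, 22), (y, 12, 20), (y, 39, 22)}

Joining P and U on F yields {(20, 26, q, c, 25), (20, 26, q, x, 30), (20, 26, q, y, 12), (20, 29, b, c, 25), (20, 29, b, x, 30), (20, 29, b, y, 12), (20, 6, q, c, 25), (20, 6, q, x, 30), (20, 6, q, y, 12), (20, 9, k, c, 25), (20, 9, k, x, 30), (20, 9, k, y, 12), (22, 1, b, k, 24), (22, 1, b, x, 5), (22, 1, b, y, 39)}.
Filtering on D ≠ q leaves {(20, 29, b, c, 25), (20, 29, b, x, 30), (20, 29, b, y, 12), (20, 9, k, c, 25), (20, 9, k, x, 30), (20, 9, k, y, 12), (22, 1, b, k, 24), (22, 1, b, x, 5), (22, 1, b, y, 39)}.
π[G, E, F]: project onto (G, E, F) (3 duplicate(s) eliminated) → {(c, 25, 20), (k, 24, 22), (x, 30, 20), (x, 5, 22), (y, 12, 20), (y, 39, 22)}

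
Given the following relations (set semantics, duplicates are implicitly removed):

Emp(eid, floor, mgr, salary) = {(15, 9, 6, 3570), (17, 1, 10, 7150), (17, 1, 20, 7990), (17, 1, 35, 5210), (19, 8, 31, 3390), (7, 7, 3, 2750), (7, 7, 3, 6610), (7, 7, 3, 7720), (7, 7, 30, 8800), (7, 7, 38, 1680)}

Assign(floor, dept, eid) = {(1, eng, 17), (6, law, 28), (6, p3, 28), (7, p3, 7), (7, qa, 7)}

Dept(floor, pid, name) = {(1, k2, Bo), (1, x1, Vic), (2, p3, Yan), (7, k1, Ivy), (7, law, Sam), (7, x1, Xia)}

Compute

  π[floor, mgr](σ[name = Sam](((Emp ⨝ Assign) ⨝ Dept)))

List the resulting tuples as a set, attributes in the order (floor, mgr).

{(7, 3), (7, 30), (7, 38)}

Emp ⋈ Assign (natural join on eid, floor): {(17, 1, 10, 7150, eng), (17, 1, 20, 7990, eng), (17, 1, 35, 5210, eng), (7, 7, 3, 2750, p3), (7, 7, 3, 2750, qa), (7, 7, 3, 6610, p3), (7, 7, 3, 6610, qa), (7, 7, 3, 7720, p3), (7, 7, 3, 7720, qa), (7, 7, 30, 8800, p3), (7, 7, 30, 8800, qa), (7, 7, 38, 1680, p3), (7, 7, 38, 1680, qa)}
(Emp ⨝ Assign) ⋈ Dept (natural join on floor): {(17, 1, 10, 7150, eng, k2, Bo), (17, 1, 10, 7150, eng, x1, Vic), (17, 1, 20, 7990, eng, k2, Bo), (17, 1, 20, 7990, eng, x1, Vic), (17, 1, 35, 5210, eng, k2, Bo), (17, 1, 35, 5210, eng, x1, Vic), (7, 7, 3, 2750, p3, k1, Ivy), (7, 7, 3, 2750, p3, law, Sam), (7, 7, 3, 2750, p3, x1, Xia), (7, 7, 3, 2750, qa, k1, Ivy), (7, 7, 3, 2750, qa, law, Sam), (7, 7, 3, 2750, qa, x1, Xia), (7, 7, 3, 6610, p3, k1, Ivy), (7, 7, 3, 6610, p3, law, Sam), (7, 7, 3, 6610, p3, x1, Xia), (7, 7, 3, 6610, qa, k1, Ivy), (7, 7, 3, 6610, qa, law, Sam), (7, 7, 3, 6610, qa, x1, Xia), (7, 7, 3, 7720, p3, k1, Ivy), (7, 7, 3, 7720, p3, law, Sam), (7, 7, 3, 7720, p3, x1, Xia), (7, 7, 3, 7720, qa, k1, Ivy), (7, 7, 3, 7720, qa, law, Sam), (7, 7, 3, 7720, qa, x1, Xia), (7, 7, 30, 8800, p3, k1, Ivy), (7, 7, 30, 8800, p3, law, Sam), (7, 7, 30, 8800, p3, x1, Xia), (7, 7, 30, 8800, qa, k1, Ivy), (7, 7, 30, 8800, qa, law, Sam), (7, 7, 30, 8800, qa, x1, Xia), (7, 7, 38, 1680, p3, k1, Ivy), (7, 7, 38, 1680, p3, law, Sam), (7, 7, 38, 1680, p3, x1, Xia), (7, 7, 38, 1680, qa, k1, Ivy), (7, 7, 38, 1680, qa, law, Sam), (7, 7, 38, 1680, qa, x1, Xia)}
Apply σ_{name = Sam}; surviving tuples: {(7, 7, 3, 2750, p3, law, Sam), (7, 7, 3, 2750, qa, law, Sam), (7, 7, 3, 6610, p3, law, Sam), (7, 7, 3, 6610, qa, law, Sam), (7, 7, 3, 7720, p3, law, Sam), (7, 7, 3, 7720, qa, law, Sam), (7, 7, 30, 8800, p3, law, Sam), (7, 7, 30, 8800, qa, law, Sam), (7, 7, 38, 1680, p3, law, Sam), (7, 7, 38, 1680, qa, law, Sam)}
π_{floor, mgr} gives {(7, 3), (7, 30), (7, 38)} (7 duplicate(s) eliminated).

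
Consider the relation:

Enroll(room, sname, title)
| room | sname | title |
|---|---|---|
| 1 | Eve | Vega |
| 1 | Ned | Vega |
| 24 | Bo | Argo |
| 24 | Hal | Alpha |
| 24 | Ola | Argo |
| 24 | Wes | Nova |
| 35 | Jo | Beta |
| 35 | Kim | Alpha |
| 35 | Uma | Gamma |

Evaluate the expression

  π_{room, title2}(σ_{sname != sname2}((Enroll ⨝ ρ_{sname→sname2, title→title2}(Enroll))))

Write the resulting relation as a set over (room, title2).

ρ[sname→sname2, title→title2]: schema becomes (room, sname2, title2); tuples unchanged.
Natural join on room: {(1, Eve, Vega, Eve, Vega), (1, Eve, Vega, Ned, Vega), (1, Ned, Vega, Eve, Vega), (1, Ned, Vega, Ned, Vega), (24, Bo, Argo, Bo, Argo), (24, Bo, Argo, Hal, Alpha), (24, Bo, Argo, Ola, Argo), (24, Bo, Argo, Wes, Nova), (24, Hal, Alpha, Bo, Argo), (24, Hal, Alpha, Hal, Alpha), (24, Hal, Alpha, Ola, Argo), (24, Hal, Alpha, Wes, Nova), (24, Ola, Argo, Bo, Argo), (24, Ola, Argo, Hal, Alpha), (24, Ola, Argo, Ola, Argo), (24, Ola, Argo, Wes, Nova), (24, Wes, Nova, Bo, Argo), (24, Wes, Nova, Hal, Alpha), (24, Wes, Nova, Ola, Argo), (24, Wes, Nova, Wes, Nova), (35, Jo, Beta, Jo, Beta), (35, Jo, Beta, Kim, Alpha), (35, Jo, Beta, Uma, Gamma), (35, Kim, Alpha, Jo, Beta), (35, Kim, Alpha, Kim, Alpha), (35, Kim, Alpha, Uma, Gamma), (35, Uma, Gamma, Jo, Beta), (35, Uma, Gamma, Kim, Alpha), (35, Uma, Gamma, Uma, Gamma)}
Apply σ_{sname != sname2}; surviving tuples: {(1, Eve, Vega, Ned, Vega), (1, Ned, Vega, Eve, Vega), (24, Bo, Argo, Hal, Alpha), (24, Bo, Argo, Ola, Argo), (24, Bo, Argo, Wes, Nova), (24, Hal, Alpha, Bo, Argo), (24, Hal, Alpha, Ola, Argo), (24, Hal, Alpha, Wes, Nova), (24, Ola, Argo, Bo, Argo), (24, Ola, Argo, Hal, Alpha), (24, Ola, Argo, Wes, Nova), (24, Wes, Nova, Bo, Argo), (24, Wes, Nova, Hal, Alpha), (24, Wes, Nova, Ola, Argo), (35, Jo, Beta, Kim, Alpha), (35, Jo, Beta, Uma, Gamma), (35, Kim, Alpha, Jo, Beta), (35, Kim, Alpha, Uma, Gamma), (35, Uma, Gamma, Jo, Beta), (35, Uma, Gamma, Kim, Alpha)}
Projecting to room, title2 (13 duplicate(s) eliminated): {(1, Vega), (24, Alpha), (24, Argo), (24, Nova), (35, Alpha), (35, Beta), (35, Gamma)}

{(1, Vega), (24, Alpha), (24, Argo), (24, Nova), (35, Alpha), (35, Beta), (35, Gamma)}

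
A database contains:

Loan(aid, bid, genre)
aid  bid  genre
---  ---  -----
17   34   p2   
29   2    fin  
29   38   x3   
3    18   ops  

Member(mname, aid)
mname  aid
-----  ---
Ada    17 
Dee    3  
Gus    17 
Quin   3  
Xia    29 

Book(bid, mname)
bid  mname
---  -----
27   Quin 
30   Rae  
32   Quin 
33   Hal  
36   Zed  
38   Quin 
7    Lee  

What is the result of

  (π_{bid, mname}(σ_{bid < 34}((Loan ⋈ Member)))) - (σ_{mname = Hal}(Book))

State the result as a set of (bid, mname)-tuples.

{(18, Dee), (18, Quin), (2, Xia)}

Loan ⋈ Member (natural join on aid): {(17, 34, p2, Ada), (17, 34, p2, Gus), (29, 2, fin, Xia), (29, 38, x3, Xia), (3, 18, ops, Dee), (3, 18, ops, Quin)}
Apply σ_{bid < 34}; surviving tuples: {(29, 2, fin, Xia), (3, 18, ops, Dee), (3, 18, ops, Quin)}
Projecting to bid, mname: {(18, Dee), (18, Quin), (2, Xia)}
Apply σ_{mname = Hal}; surviving tuples: {(33, Hal)}
Taking the difference: {(18, Dee), (18, Quin), (2, Xia)}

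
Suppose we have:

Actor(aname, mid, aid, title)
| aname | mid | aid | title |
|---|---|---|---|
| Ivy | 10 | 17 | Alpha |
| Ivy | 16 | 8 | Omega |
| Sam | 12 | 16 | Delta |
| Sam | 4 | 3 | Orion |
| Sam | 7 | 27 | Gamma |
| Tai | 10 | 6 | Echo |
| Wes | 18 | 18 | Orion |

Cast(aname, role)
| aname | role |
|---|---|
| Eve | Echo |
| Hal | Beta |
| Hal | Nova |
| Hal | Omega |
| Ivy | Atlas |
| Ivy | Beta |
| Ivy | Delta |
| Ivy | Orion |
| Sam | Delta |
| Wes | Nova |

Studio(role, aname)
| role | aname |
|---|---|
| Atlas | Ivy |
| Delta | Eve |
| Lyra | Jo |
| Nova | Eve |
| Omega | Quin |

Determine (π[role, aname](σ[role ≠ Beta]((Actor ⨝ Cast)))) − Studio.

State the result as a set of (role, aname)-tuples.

{(Delta, Ivy), (Delta, Sam), (Nova, Wes), (Orion, Ivy)}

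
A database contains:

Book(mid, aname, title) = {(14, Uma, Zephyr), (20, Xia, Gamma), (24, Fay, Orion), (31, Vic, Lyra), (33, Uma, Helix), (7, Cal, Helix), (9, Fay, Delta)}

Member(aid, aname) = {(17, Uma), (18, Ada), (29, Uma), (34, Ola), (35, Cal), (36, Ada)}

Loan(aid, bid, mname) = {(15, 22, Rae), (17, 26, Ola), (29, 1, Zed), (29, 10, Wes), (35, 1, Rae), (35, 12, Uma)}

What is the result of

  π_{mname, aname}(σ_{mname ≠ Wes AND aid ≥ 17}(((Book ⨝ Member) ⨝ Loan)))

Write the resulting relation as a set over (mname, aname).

{(Ola, Uma), (Rae, Cal), (Uma, Cal), (Zed, Uma)}

Natural join on aname: {(14, Uma, Zephyr, 17), (14, Uma, Zephyr, 29), (33, Uma, Helix, 17), (33, Uma, Helix, 29), (7, Cal, Helix, 35)}
Natural join on aid: {(14, Uma, Zephyr, 17, 26, Ola), (14, Uma, Zephyr, 29, 1, Zed), (14, Uma, Zephyr, 29, 10, Wes), (33, Uma, Helix, 17, 26, Ola), (33, Uma, Helix, 29, 1, Zed), (33, Uma, Helix, 29, 10, Wes), (7, Cal, Helix, 35, 1, Rae), (7, Cal, Helix, 35, 12, Uma)}
Filtering on mname ≠ Wes AND aid ≥ 17 leaves {(14, Uma, Zephyr, 17, 26, Ola), (14, Uma, Zephyr, 29, 1, Zed), (33, Uma, Helix, 17, 26, Ola), (33, Uma, Helix, 29, 1, Zed), (7, Cal, Helix, 35, 1, Rae), (7, Cal, Helix, 35, 12, Uma)}.
π_{mname, aname} gives {(Ola, Uma), (Rae, Cal), (Uma, Cal), (Zed, Uma)} (2 duplicate(s) eliminated).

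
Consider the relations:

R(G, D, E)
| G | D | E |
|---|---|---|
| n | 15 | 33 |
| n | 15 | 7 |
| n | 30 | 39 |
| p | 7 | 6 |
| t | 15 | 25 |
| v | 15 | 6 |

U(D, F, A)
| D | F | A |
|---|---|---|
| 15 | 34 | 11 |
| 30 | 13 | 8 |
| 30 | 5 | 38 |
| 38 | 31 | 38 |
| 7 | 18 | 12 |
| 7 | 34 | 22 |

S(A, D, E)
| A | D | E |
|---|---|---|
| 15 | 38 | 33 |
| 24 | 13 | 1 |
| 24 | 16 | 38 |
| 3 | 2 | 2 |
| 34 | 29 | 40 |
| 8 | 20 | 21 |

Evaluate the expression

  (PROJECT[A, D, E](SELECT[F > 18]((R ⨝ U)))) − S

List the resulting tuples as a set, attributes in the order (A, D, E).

{(11, 15, 25), (11, 15, 33), (11, 15, 6), (11, 15, 7), (22, 7, 6)}

R ⋈ U (natural join on D): {(n, 15, 33, 34, 11), (n, 15, 7, 34, 11), (n, 30, 39, 13, 8), (n, 30, 39, 5, 38), (p, 7, 6, 18, 12), (p, 7, 6, 34, 22), (t, 15, 25, 34, 11), (v, 15, 6, 34, 11)}
Apply σ_{F > 18}; surviving tuples: {(n, 15, 33, 34, 11), (n, 15, 7, 34, 11), (p, 7, 6, 34, 22), (t, 15, 25, 34, 11), (v, 15, 6, 34, 11)}
Keep only column(s) A, D, E: {(11, 15, 25), (11, 15, 33), (11, 15, 6), (11, 15, 7), (22, 7, 6)}
Taking the difference: {(11, 15, 25), (11, 15, 33), (11, 15, 6), (11, 15, 7), (22, 7, 6)}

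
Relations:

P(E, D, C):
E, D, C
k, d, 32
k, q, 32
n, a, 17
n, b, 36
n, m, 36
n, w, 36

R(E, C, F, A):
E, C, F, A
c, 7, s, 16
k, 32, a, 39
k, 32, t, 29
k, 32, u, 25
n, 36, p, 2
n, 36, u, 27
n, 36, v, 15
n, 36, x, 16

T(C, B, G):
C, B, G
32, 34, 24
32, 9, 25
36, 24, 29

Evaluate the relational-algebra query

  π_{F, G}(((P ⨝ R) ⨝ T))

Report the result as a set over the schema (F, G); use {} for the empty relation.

Joining P and R on E, C yields {(k, d, 32, a, 39), (k, d, 32, t, 29), (k, d, 32, u, 25), (k, q, 32, a, 39), (k, q, 32, t, 29), (k, q, 32, u, 25), (n, b, 36, p, 2), (n, b, 36, u, 27), (n, b, 36, v, 15), (n, b, 36, x, 16), (n, m, 36, p, 2), (n, m, 36, u, 27), (n, m, 36, v, 15), (n, m, 36, x, 16), (n, w, 36, p, 2), (n, w, 36, u, 27), (n, w, 36, v, 15), (n, w, 36, x, 16)}.
Joining (P ⨝ R) and T on C yields {(k, d, 32, a, 39, 34, 24), (k, d, 32, a, 39, 9, 25), (k, d, 32, t, 29, 34, 24), (k, d, 32, t, 29, 9, 25), (k, d, 32, u, 25, 34, 24), (k, d, 32, u, 25, 9, 25), (k, q, 32, a, 39, 34, 24), (k, q, 32, a, 39, 9, 25), (k, q, 32, t, 29, 34, 24), (k, q, 32, t, 29, 9, 25), (k, q, 32, u, 25, 34, 24), (k, q, 32, u, 25, 9, 25), (n, b, 36, p, 2, 24, 29), (n, b, 36, u, 27, 24, 29), (n, b, 36, v, 15, 24, 29), (n, b, 36, x, 16, 24, 29), (n, m, 36, p, 2, 24, 29), (n, m, 36, u, 27, 24, 29), (n, m, 36, v, 15, 24, 29), (n, m, 36, x, 16, 24, 29), (n, w, 36, p, 2, 24, 29), (n, w, 36, u, 27, 24, 29), (n, w, 36, v, 15, 24, 29), (n, w, 36, x, 16, 24, 29)}.
Projecting to F, G (14 duplicate(s) eliminated): {(a, 24), (a, 25), (p, 29), (t, 24), (t, 25), (u, 24), (u, 25), (u, 29), (v, 29), (x, 29)}

{(a, 24), (a, 25), (p, 29), (t, 24), (t, 25), (u, 24), (u, 25), (u, 29), (v, 29), (x, 29)}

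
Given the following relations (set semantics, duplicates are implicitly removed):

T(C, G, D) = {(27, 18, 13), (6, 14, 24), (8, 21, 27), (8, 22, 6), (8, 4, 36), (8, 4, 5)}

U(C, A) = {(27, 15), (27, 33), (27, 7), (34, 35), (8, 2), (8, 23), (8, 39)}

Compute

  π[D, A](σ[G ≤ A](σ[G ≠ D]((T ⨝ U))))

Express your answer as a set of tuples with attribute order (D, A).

{(13, 33), (27, 23), (27, 39), (36, 23), (36, 39), (5, 23), (5, 39), (6, 23), (6, 39)}

T ⋈ U (natural join on C): {(27, 18, 13, 15), (27, 18, 13, 33), (27, 18, 13, 7), (8, 21, 27, 2), (8, 21, 27, 23), (8, 21, 27, 39), (8, 22, 6, 2), (8, 22, 6, 23), (8, 22, 6, 39), (8, 4, 36, 2), (8, 4, 36, 23), (8, 4, 36, 39), (8, 4, 5, 2), (8, 4, 5, 23), (8, 4, 5, 39)}
σ[G ≠ D]: keep tuples satisfying G ≠ D → {(27, 18, 13, 15), (27, 18, 13, 33), (27, 18, 13, 7), (8, 21, 27, 2), (8, 21, 27, 23), (8, 21, 27, 39), (8, 22, 6, 2), (8, 22, 6, 23), (8, 22, 6, 39), (8, 4, 36, 2), (8, 4, 36, 23), (8, 4, 36, 39), (8, 4, 5, 2), (8, 4, 5, 23), (8, 4, 5, 39)}
σ[G ≤ A]: keep tuples satisfying G ≤ A → {(27, 18, 13, 33), (8, 21, 27, 23), (8, 21, 27, 39), (8, 22, 6, 23), (8, 22, 6, 39), (8, 4, 36, 23), (8, 4, 36, 39), (8, 4, 5, 23), (8, 4, 5, 39)}
Keep only column(s) D, A: {(13, 33), (27, 23), (27, 39), (36, 23), (36, 39), (5, 23), (5, 39), (6, 23), (6, 39)}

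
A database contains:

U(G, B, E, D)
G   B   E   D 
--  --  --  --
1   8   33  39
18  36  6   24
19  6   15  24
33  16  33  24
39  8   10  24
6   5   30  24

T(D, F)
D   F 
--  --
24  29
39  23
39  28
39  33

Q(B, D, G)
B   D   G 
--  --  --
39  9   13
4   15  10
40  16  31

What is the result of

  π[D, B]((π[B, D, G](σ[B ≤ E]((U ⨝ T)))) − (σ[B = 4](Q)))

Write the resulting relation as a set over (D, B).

{(24, 16), (24, 5), (24, 6), (24, 8), (39, 8)}

U ⋈ T (natural join on D): {(1, 8, 33, 39, 23), (1, 8, 33, 39, 28), (1, 8, 33, 39, 33), (18, 36, 6, 24, 29), (19, 6, 15, 24, 29), (33, 16, 33, 24, 29), (39, 8, 10, 24, 29), (6, 5, 30, 24, 29)}
Selection B ≤ E: {(1, 8, 33, 39, 23), (1, 8, 33, 39, 28), (1, 8, 33, 39, 33), (19, 6, 15, 24, 29), (33, 16, 33, 24, 29), (39, 8, 10, 24, 29), (6, 5, 30, 24, 29)}
π[B, D, G]: project onto (B, D, G) (2 duplicate(s) eliminated) → {(16, 24, 33), (5, 24, 6), (6, 24, 19), (8, 24, 39), (8, 39, 1)}
Selection B = 4: {(4, 15, 10)}
Set difference of the two operands is {(16, 24, 33), (5, 24, 6), (6, 24, 19), (8, 24, 39), (8, 39, 1)}.
π[D, B]: project onto (D, B) → {(24, 16), (24, 5), (24, 6), (24, 8), (39, 8)}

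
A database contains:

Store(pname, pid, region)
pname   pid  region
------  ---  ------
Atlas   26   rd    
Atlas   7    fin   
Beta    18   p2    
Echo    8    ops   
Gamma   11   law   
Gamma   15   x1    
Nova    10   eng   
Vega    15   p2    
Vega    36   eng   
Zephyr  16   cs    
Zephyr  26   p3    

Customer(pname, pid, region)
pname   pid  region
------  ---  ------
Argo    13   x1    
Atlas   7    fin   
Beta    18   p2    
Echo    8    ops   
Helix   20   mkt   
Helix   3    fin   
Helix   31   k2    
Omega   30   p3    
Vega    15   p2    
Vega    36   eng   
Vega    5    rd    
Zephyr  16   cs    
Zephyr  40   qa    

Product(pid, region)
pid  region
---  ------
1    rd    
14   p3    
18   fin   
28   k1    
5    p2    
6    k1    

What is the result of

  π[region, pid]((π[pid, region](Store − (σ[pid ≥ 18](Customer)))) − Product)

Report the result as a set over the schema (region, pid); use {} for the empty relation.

{(cs, 16), (eng, 10), (fin, 7), (law, 11), (ops, 8), (p2, 15), (p3, 26), (rd, 26), (x1, 15)}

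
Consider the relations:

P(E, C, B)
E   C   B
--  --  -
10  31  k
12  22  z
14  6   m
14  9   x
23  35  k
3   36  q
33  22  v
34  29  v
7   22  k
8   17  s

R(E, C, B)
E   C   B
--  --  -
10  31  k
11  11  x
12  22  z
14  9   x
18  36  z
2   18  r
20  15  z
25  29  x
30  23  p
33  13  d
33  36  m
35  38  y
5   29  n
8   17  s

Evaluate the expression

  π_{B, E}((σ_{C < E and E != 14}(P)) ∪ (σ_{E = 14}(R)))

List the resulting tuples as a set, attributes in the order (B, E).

Filtering on C < E and E != 14 leaves {(33, 22, v), (34, 29, v)}.
Filtering on E = 14 leaves {(14, 9, x)}.
Union: {(33, 22, v), (34, 29, v)} with {(14, 9, x)} → {(14, 9, x), (33, 22, v), (34, 29, v)}
π_{B, E} gives {(v, 33), (v, 34), (x, 14)}.

{(v, 33), (v, 34), (x, 14)}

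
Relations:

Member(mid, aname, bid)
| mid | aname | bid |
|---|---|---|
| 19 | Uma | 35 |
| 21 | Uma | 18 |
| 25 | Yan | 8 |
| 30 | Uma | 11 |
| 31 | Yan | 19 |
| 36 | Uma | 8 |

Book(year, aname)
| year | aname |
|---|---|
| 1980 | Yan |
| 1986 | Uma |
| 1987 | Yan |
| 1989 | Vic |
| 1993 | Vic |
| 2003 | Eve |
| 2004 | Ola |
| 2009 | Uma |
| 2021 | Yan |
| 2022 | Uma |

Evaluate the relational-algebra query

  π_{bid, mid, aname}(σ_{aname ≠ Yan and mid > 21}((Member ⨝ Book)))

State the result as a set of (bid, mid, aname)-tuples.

{(11, 30, Uma), (8, 36, Uma)}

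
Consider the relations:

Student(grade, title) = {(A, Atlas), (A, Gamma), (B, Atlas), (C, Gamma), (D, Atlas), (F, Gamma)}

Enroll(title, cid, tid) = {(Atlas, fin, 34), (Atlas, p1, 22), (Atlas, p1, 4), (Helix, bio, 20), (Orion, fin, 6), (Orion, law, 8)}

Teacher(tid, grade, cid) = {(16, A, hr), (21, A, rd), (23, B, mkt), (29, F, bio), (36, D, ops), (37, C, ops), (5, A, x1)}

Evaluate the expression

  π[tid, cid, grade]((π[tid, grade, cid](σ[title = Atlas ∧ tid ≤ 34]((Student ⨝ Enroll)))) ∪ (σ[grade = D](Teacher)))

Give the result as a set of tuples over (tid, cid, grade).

{(22, p1, A), (22, p1, B), (22, p1, D), (34, fin, A), (34, fin, B), (34, fin, D), (36, ops, D), (4, p1, A), (4, p1, B), (4, p1, D)}

Student ⋈ Enroll (natural join on title): {(A, Atlas, fin, 34), (A, Atlas, p1, 22), (A, Atlas, p1, 4), (B, Atlas, fin, 34), (B, Atlas, p1, 22), (B, Atlas, p1, 4), (D, Atlas, fin, 34), (D, Atlas, p1, 22), (D, Atlas, p1, 4)}
Selection title = Atlas ∧ tid ≤ 34: {(A, Atlas, fin, 34), (A, Atlas, p1, 22), (A, Atlas, p1, 4), (B, Atlas, fin, 34), (B, Atlas, p1, 22), (B, Atlas, p1, 4), (D, Atlas, fin, 34), (D, Atlas, p1, 22), (D, Atlas, p1, 4)}
π_{tid, grade, cid} gives {(22, A, p1), (22, B, p1), (22, D, p1), (34, A, fin), (34, B, fin), (34, D, fin), (4, A, p1), (4, B, p1), (4, D, p1)}.
Selection grade = D: {(36, D, ops)}
Union: {(22, A, p1), (22, B, p1), (22, D, p1), (34, A, fin), (34, B, fin), (34, D, fin), (4, A, p1), (4, B, p1), (4, D, p1)} with {(36, D, ops)} → {(22, A, p1), (22, B, p1), (22, D, p1), (34, A, fin), (34, B, fin), (34, D, fin), (36, D, ops), (4, A, p1), (4, B, p1), (4, D, p1)}
π_{tid, cid, grade} gives {(22, p1, A), (22, p1, B), (22, p1, D), (34, fin, A), (34, fin, B), (34, fin, D), (36, ops, D), (4, p1, A), (4, p1, B), (4, p1, D)}.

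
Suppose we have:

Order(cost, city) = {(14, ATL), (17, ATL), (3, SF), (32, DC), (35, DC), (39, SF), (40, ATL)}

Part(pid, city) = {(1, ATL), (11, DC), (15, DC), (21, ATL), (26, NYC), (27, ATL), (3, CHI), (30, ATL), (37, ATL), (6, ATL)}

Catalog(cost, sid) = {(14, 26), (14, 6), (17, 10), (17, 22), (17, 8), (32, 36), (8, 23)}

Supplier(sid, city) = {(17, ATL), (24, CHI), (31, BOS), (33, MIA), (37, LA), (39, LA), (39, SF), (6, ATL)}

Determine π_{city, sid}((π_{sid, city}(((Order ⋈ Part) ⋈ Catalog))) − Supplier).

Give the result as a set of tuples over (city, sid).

Joining Order and Part on city yields {(14, ATL, 1), (14, ATL, 21), (14, ATL, 27), (14, ATL, 30), (14, ATL, 37), (14, ATL, 6), (17, ATL, 1), (17, ATL, 21), (17, ATL, 27), (17, ATL, 30), (17, ATL, 37), (17, ATL, 6), (32, DC, 11), (32, DC, 15), (35, DC, 11), (35, DC, 15), (40, ATL, 1), (40, ATL, 21), (40, ATL, 27), (40, ATL, 30), (40, ATL, 37), (40, ATL, 6)}.
Joining (Order ⋈ Part) and Catalog on cost yields {(14, ATL, 1, 26), (14, ATL, 1, 6), (14, ATL, 21, 26), (14, ATL, 21, 6), (14, ATL, 27, 26), (14, ATL, 27, 6), (14, ATL, 30, 26), (14, ATL, 30, 6), (14, ATL, 37, 26), (14, ATL, 37, 6), (14, ATL, 6, 26), (14, ATL, 6, 6), (17, ATL, 1, 10), (17, ATL, 1, 22), (17, ATL, 1, 8), (17, ATL, 21, 10), (17, ATL, 21, 22), (17, ATL, 21, 8), (17, ATL, 27, 10), (17, ATL, 27, 22), (17, ATL, 27, 8), (17, ATL, 30, 10), (17, ATL, 30, 22), (17, ATL, 30, 8), (17, ATL, 37, 10), (17, ATL, 37, 22), (17, ATL, 37, 8), (17, ATL, 6, 10), (17, ATL, 6, 22), (17, ATL, 6, 8), (32, DC, 11, 36), (32, DC, 15, 36)}.
Projecting to sid, city (26 duplicate(s) eliminated): {(10, ATL), (22, ATL), (26, ATL), (36, DC), (6, ATL), (8, ATL)}
Difference: {(10, ATL), (22, ATL), (26, ATL), (36, DC), (6, ATL), (8, ATL)} with {(17, ATL), (24, CHI), (31, BOS), (33, MIA), (37, LA), (39, LA), (39, SF), (6, ATL)} → {(10, ATL), (22, ATL), (26, ATL), (36, DC), (8, ATL)}
Projecting to city, sid: {(ATL, 10), (ATL, 22), (ATL, 26), (ATL, 8), (DC, 36)}

{(ATL, 10), (ATL, 22), (ATL, 26), (ATL, 8), (DC, 36)}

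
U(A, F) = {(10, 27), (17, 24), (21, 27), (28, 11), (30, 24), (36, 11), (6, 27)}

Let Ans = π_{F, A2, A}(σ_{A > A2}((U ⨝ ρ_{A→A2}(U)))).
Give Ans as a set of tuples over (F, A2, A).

ρ[A→A2]: schema becomes (A2, F); tuples unchanged.
Natural join on F: {(10, 27, 10), (10, 27, 21), (10, 27, 6), (17, 24, 17), (17, 24, 30), (21, 27, 10), (21, 27, 21), (21, 27, 6), (28, 11, 28), (28, 11, 36), (30, 24, 17), (30, 24, 30), (36, 11, 28), (36, 11, 36), (6, 27, 10), (6, 27, 21), (6, 27, 6)}
Filtering on A > A2 leaves {(10, 27, 6), (21, 27, 10), (21, 27, 6), (30, 24, 17), (36, 11, 28)}.
Keep only column(s) F, A2, A: {(11, 28, 36), (24, 17, 30), (27, 10, 21), (27, 6, 10), (27, 6, 21)}

{(11, 28, 36), (24, 17, 30), (27, 10, 21), (27, 6, 10), (27, 6, 21)}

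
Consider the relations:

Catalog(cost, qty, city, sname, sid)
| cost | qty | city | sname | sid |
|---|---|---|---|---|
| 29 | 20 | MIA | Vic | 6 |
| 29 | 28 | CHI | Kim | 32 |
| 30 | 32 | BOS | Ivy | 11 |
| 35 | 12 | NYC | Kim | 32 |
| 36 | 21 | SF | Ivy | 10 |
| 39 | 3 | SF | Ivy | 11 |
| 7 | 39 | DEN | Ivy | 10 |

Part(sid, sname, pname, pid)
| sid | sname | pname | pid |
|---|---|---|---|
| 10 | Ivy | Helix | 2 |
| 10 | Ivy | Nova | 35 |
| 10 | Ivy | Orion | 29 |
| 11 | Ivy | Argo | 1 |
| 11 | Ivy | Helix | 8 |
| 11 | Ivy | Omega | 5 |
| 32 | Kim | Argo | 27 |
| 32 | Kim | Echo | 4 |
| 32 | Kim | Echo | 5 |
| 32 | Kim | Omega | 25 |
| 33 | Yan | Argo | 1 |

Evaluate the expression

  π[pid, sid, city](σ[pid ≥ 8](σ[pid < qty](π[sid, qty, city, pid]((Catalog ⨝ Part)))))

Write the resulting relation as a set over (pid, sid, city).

Joining Catalog and Part on sname, sid yields {(29, 28, CHI, Kim, 32, Argo, 27), (29, 28, CHI, Kim, 32, Echo, 4), (29, 28, CHI, Kim, 32, Echo, 5), (29, 28, CHI, Kim, 32, Omega, 25), (30, 32, BOS, Ivy, 11, Argo, 1), (30, 32, BOS, Ivy, 11, Helix, 8), (30, 32, BOS, Ivy, 11, Omega, 5), (35, 12, NYC, Kim, 32, Argo, 27), (35, 12, NYC, Kim, 32, Echo, 4), (35, 12, NYC, Kim, 32, Echo, 5), (35, 12, NYC, Kim, 32, Omega, 25), (36, 21, SF, Ivy, 10, Helix, 2), (36, 21, SF, Ivy, 10, Nova, 35), (36, 21, SF, Ivy, 10, Orion, 29), (39, 3, SF, Ivy, 11, Argo, 1), (39, 3, SF, Ivy, 11, Helix, 8), (39, 3, SF, Ivy, 11, Omega, 5), (7, 39, DEN, Ivy, 10, Helix, 2), (7, 39, DEN, Ivy, 10, Nova, 35), (7, 39, DEN, Ivy, 10, Orion, 29)}.
π_{sid, qty, city, pid} gives {(10, 21, SF, 2), (10, 21, SF, 29), (10, 21, SF, 35), (10, 39, DEN, 2), (10, 39, DEN, 29), (10, 39, DEN, 35), (11, 3, SF, 1), (11, 3, SF, 5), (11, 3, SF, 8), (11, 32, BOS, 1), (11, 32, BOS, 5), (11, 32, BOS, 8), (32, 12, NYC, 25), (32, 12, NYC, 27), (32, 12, NYC, 4), (32, 12, NYC, 5), (32, 28, CHI, 25), (32, 28, CHI, 27), (32, 28, CHI, 4), (32, 28, CHI, 5)}.
Apply σ_{pid < qty}; surviving tuples: {(10, 21, SF, 2), (10, 39, DEN, 2), (10, 39, DEN, 29), (10, 39, DEN, 35), (11, 3, SF, 1), (11, 32, BOS, 1), (11, 32, BOS, 5), (11, 32, BOS, 8), (32, 12, NYC, 4), (32, 12, NYC, 5), (32, 28, CHI, 25), (32, 28, CHI, 27), (32, 28, CHI, 4), (32, 28, CHI, 5)}
Apply σ_{pid ≥ 8}; surviving tuples: {(10, 39, DEN, 29), (10, 39, DEN, 35), (11, 32, BOS, 8), (32, 28, CHI, 25), (32, 28, CHI, 27)}
π_{pid, sid, city} gives {(25, 32, CHI), (27, 32, CHI), (29, 10, DEN), (35, 10, DEN), (8, 11, BOS)}.

{(25, 32, CHI), (27, 32, CHI), (29, 10, DEN), (35, 10, DEN), (8, 11, BOS)}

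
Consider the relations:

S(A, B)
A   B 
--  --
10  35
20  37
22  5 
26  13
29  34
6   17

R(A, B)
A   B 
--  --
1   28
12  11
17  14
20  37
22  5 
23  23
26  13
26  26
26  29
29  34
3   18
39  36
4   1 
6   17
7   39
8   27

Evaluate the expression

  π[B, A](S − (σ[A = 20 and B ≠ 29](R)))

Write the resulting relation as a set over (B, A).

Selection A = 20 and B ≠ 29: {(20, 37)}
Set difference of the two operands is {(10, 35), (22, 5), (26, 13), (29, 34), (6, 17)}.
Projecting to B, A: {(13, 26), (17, 6), (34, 29), (35, 10), (5, 22)}

{(13, 26), (17, 6), (34, 29), (35, 10), (5, 22)}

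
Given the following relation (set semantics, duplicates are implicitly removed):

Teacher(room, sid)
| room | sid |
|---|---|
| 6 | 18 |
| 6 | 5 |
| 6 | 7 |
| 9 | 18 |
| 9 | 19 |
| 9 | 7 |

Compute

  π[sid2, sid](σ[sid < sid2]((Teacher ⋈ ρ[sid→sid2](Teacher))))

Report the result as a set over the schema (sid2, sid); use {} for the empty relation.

{(18, 5), (18, 7), (19, 18), (19, 7), (7, 5)}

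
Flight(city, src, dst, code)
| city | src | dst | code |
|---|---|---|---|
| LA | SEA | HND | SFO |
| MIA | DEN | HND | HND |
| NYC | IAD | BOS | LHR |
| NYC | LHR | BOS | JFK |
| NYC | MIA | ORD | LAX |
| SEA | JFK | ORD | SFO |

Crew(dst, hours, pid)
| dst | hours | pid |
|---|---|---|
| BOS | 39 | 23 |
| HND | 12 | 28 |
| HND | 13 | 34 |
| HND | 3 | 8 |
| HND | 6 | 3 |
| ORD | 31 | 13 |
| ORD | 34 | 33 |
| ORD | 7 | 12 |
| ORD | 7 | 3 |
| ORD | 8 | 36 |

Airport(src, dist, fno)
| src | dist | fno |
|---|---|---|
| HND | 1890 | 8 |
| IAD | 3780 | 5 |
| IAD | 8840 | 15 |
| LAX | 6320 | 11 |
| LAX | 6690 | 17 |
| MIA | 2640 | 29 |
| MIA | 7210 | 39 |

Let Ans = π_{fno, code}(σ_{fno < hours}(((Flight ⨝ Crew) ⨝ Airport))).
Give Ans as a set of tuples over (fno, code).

Natural join on dst: {(LA, SEA, HND, SFO, 12, 28), (LA, SEA, HND, SFO, 13, 34), (LA, SEA, HND, SFO, 3, 8), (LA, SEA, HND, SFO, 6, 3), (MIA, DEN, HND, HND, 12, 28), (MIA, DEN, HND, HND, 13, 34), (MIA, DEN, HND, HND, 3, 8), (MIA, DEN, HND, HND, 6, 3), (NYC, IAD, BOS, LHR, 39, 23), (NYC, LHR, BOS, JFK, 39, 23), (NYC, MIA, ORD, LAX, 31, 13), (NYC, MIA, ORD, LAX, 34, 33), (NYC, MIA, ORD, LAX, 7, 12), (NYC, MIA, ORD, LAX, 7, 3), (NYC, MIA, ORD, LAX, 8, 36), (SEA, JFK, ORD, SFO, 31, 13), (SEA, JFK, ORD, SFO, 34, 33), (SEA, JFK, ORD, SFO, 7, 12), (SEA, JFK, ORD, SFO, 7, 3), (SEA, JFK, ORD, SFO, 8, 36)}
Natural join on src: {(NYC, IAD, BOS, LHR, 39, 23, 3780, 5), (NYC, IAD, BOS, LHR, 39, 23, 8840, 15), (NYC, MIA, ORD, LAX, 31, 13, 2640, 29), (NYC, MIA, ORD, LAX, 31, 13, 7210, 39), (NYC, MIA, ORD, LAX, 34, 33, 2640, 29), (NYC, MIA, ORD, LAX, 34, 33, 7210, 39), (NYC, MIA, ORD, LAX, 7, 12, 2640, 29), (NYC, MIA, ORD, LAX, 7, 12, 7210, 39), (NYC, MIA, ORD, LAX, 7, 3, 2640, 29), (NYC, MIA, ORD, LAX, 7, 3, 7210, 39), (NYC, MIA, ORD, LAX, 8, 36, 2640, 29), (NYC, MIA, ORD, LAX, 8, 36, 7210, 39)}
Filtering on fno < hours leaves {(NYC, IAD, BOS, LHR, 39, 23, 3780, 5), (NYC, IAD, BOS, LHR, 39, 23, 8840, 15), (NYC, MIA, ORD, LAX, 31, 13, 2640, 29), (NYC, MIA, ORD, LAX, 34, 33, 2640, 29)}.
π[fno, code]: project onto (fno, code) (1 duplicate(s) eliminated) → {(15, LHR), (29, LAX), (5, LHR)}

{(15, LHR), (29, LAX), (5, LHR)}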